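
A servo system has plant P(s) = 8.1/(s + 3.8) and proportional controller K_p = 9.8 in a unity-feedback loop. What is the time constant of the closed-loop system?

Closed-loop transfer function: T(s) = K_p·P(s)/(1 + K_p·P(s)) = 79.38/(s + 3.8 + 79.38) = 79.38/(s + 83.18).
Time constant τ = 1/83.18 = 0.012 s.

τ = 0.012 s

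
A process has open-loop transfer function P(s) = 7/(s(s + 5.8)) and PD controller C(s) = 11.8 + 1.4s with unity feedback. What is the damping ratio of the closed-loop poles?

Forward path: (11.8 + 1.4s)·7/(s(s+5.8)). The closed-loop characteristic equation is s² + (5.8 + 7·1.4)s + 7·11.8 = 0.
That is s² + 15.6s + 82.6 = 0, so ω_n = 9.088 rad/s and ζ = 15.6/(2·9.088) = 0.8582.

ζ = 0.858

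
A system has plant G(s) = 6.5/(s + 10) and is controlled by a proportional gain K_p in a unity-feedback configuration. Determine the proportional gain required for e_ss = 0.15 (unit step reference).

Steady-state error for a unit step on this type-0 loop is 1/(1 + K_p·G(0)).
G(0) = 0.65. Require 1/(1 + K_p·0.65) = 0.15, so 1 + 0.65·K_p = 6.667.
K_p = (6.667 − 1)/0.65 = 8.72.

K_p = 8.72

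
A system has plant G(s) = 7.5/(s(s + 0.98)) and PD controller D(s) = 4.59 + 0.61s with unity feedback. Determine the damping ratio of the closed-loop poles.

ζ = 0.473

Forward path: (4.59 + 0.61s)·7.5/(s(s+0.98)). The closed-loop characteristic equation is s² + (0.98 + 7.5·0.61)s + 7.5·4.59 = 0.
That is s² + 5.555s + 34.42 = 0, so ω_n = 5.867 rad/s and ζ = 5.555/(2·5.867) = 0.4734.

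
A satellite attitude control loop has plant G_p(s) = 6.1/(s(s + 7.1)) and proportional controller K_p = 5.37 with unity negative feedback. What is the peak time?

From 1 + K_pG_p(s) = 0: s² + 7.1s + 32.76 = 0 ⇒ ω_n = 5.723, ζ = 0.6203.
Damped frequency ω_d = ω_n√(1−ζ²) = 4.489 rad/s, so peak time T_p = π/ω_d = 0.7 s.

T_p = 0.7 s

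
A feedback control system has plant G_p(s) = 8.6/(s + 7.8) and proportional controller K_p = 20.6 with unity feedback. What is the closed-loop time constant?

Closed-loop transfer function: T(s) = K_p·G_p(s)/(1 + K_p·G_p(s)) = 177.2/(s + 7.8 + 177.2) = 177.2/(s + 185).
Time constant τ = 1/185 = 0.00541 s.

τ = 0.00541 s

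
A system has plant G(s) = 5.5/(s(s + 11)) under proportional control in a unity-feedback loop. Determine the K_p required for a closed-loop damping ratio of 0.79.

K_p = 8.81

Closed-loop characteristic equation: s² + 11s + K_p·5.5 = 0.
So ω_n = √(5.5K_p) and 2ζω_n = 11, giving ζ = 11/(2√(5.5K_p)).
Setting ζ = 0.79: √(5.5K_p) = 11/(2·0.79) = 6.962, so K_p = 48.47/5.5 = 8.81.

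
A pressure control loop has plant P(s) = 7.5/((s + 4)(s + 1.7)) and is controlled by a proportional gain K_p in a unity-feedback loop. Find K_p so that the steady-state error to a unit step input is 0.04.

K_p = 21.8

The loop is type 0, so e_ss(step) = 1/(1 + K_pos) with K_pos = K_p·P(0).
P(0) = 1.103. Require 1/(1 + K_p·1.103) = 0.04, so 1 + 1.103·K_p = 25.
K_p = (25 − 1)/1.103 = 21.8.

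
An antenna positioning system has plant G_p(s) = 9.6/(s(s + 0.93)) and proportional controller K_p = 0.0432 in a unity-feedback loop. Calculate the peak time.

Closed-loop characteristic equation: s² + 0.93s + 0.4147 = 0, so ω_n = 0.644 rad/s and ζ = 0.93/(2·0.644) = 0.7221.
Damped frequency ω_d = ω_n√(1−ζ²) = 0.4455 rad/s, so peak time T_p = π/ω_d = 7.05 s.

T_p = 7.05 s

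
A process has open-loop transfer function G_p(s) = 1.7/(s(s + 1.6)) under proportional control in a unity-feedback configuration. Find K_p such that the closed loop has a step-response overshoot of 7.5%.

K_p = 0.93

From %OS = 100·exp(−πζ/√(1−ζ²)) = 7.5%, ζ = −ln(0.075)/√(π²+ln²(0.075)) = 0.6362.
Characteristic equation s² + 1.6s + 1.7K_p = 0 gives ζ = 1.6/(2√(1.7K_p)).
Setting ζ = 0.6362: √(1.7K_p) = 1.6/(2·0.6362) = 1.258, so K_p = 1.581/1.7 = 0.93.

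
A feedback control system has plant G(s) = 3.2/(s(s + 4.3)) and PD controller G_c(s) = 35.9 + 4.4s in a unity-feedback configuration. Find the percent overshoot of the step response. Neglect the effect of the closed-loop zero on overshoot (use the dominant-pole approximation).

Forward path: (35.9 + 4.4s)·3.2/(s(s+4.3)). The closed-loop characteristic equation is s² + (4.3 + 3.2·4.4)s + 3.2·35.9 = 0.
That is s² + 18.38s + 114.9 = 0, so ω_n = 10.72 rad/s and ζ = 18.38/(2·10.72) = 0.8574.
%OS = 100·exp(−πζ/√(1−ζ²)) = 0.533%.

0.533%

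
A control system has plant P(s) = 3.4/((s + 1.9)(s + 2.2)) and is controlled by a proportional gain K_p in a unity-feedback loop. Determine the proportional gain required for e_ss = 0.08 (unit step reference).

For a type-0 loop with proportional control, e_ss = 1/(1 + K_p·P(0)).
P(0) = 0.8134. Require 1/(1 + K_p·0.8134) = 0.08, so 1 + 0.8134·K_p = 12.5.
K_p = (12.5 − 1)/0.8134 = 14.1.

K_p = 14.1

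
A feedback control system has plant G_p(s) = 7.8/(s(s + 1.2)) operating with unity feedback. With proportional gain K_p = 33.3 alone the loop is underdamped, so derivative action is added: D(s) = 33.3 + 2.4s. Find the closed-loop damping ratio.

Forward path: (33.3 + 2.4s)·7.8/(s(s+1.2)). The closed-loop characteristic equation is s² + (1.2 + 7.8·2.4)s + 7.8·33.3 = 0.
That is s² + 19.92s + 259.7 = 0, so ω_n = 16.12 rad/s and ζ = 19.92/(2·16.12) = 0.618.

ζ = 0.618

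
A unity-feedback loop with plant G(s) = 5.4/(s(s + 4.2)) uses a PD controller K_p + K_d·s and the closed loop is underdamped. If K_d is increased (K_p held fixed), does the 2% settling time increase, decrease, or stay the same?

Characteristic equation s² + (4.2 + 5.4K_d)s + 5.4K_p = 0: raising K_d increases ζω_n = (4.2+5.4K_d)/2 while the loop stays underdamped, so T_s ≈ 4/(ζω_n) decreases.

decrease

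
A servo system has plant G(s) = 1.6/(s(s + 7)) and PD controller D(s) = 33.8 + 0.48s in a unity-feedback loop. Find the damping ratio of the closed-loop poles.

Forward path: (33.8 + 0.48s)·1.6/(s(s+7)). The closed-loop characteristic equation is s² + (7 + 1.6·0.48)s + 1.6·33.8 = 0.
That is s² + 7.768s + 54.08 = 0, so ω_n = 7.354 rad/s and ζ = 7.768/(2·7.354) = 0.5282.

ζ = 0.528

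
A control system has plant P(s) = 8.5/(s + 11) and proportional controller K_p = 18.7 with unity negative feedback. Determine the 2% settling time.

Closed-loop transfer function: T(s) = K_p·P(s)/(1 + K_p·P(s)) = 158.9/(s + 11 + 158.9) = 158.9/(s + 169.9).
Time constant τ = 1/169.9 = 0.005884 s, so the 2% settling time is about 4τ = 0.0235 s.

T_s ≈ 0.0235 s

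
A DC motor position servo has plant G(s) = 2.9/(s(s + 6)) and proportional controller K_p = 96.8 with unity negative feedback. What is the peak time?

The closed-loop denominator s² + 6s + 280.7 gives ω_n = √280.7 = 16.75 and ζ = 6/(2ω_n) = 0.1791.
Damped frequency ω_d = ω_n√(1−ζ²) = 16.48 rad/s, so peak time T_p = π/ω_d = 0.191 s.

T_p = 0.191 s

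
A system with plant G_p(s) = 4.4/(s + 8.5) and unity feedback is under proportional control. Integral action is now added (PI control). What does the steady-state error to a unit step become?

0

The integrator makes K_pos = lim_{s→0} C(s)G(s) infinite, so e_ss = 1/(1+K_pos) = 0.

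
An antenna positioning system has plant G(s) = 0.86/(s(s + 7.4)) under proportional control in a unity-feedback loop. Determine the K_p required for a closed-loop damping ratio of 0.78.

K_p = 26.2

Closed-loop characteristic equation: s² + 7.4s + K_p·0.86 = 0.
So ω_n = √(0.86K_p) and 2ζω_n = 7.4, giving ζ = 7.4/(2√(0.86K_p)).
Setting ζ = 0.78: √(0.86K_p) = 7.4/(2·0.78) = 4.744, so K_p = 22.5/0.86 = 26.2.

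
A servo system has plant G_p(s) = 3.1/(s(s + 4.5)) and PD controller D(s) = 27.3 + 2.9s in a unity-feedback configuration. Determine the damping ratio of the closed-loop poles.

Forward path: (27.3 + 2.9s)·3.1/(s(s+4.5)). The closed-loop characteristic equation is s² + (4.5 + 3.1·2.9)s + 3.1·27.3 = 0.
That is s² + 13.49s + 84.63 = 0, so ω_n = 9.199 rad/s and ζ = 13.49/(2·9.199) = 0.7332.

ζ = 0.733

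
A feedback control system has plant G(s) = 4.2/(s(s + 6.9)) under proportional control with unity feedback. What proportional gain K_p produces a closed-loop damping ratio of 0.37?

K_p = 20.7

Closed-loop characteristic equation: s² + 6.9s + K_p·4.2 = 0.
So ω_n = √(4.2K_p) and 2ζω_n = 6.9, giving ζ = 6.9/(2√(4.2K_p)).
Setting ζ = 0.37: √(4.2K_p) = 6.9/(2·0.37) = 9.324, so K_p = 86.94/4.2 = 20.7.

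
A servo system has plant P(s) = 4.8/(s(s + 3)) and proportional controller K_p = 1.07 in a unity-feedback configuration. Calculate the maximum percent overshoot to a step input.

6.24%

The closed-loop denominator s² + 3s + 5.136 gives ω_n = √5.136 = 2.266 and ζ = 3/(2ω_n) = 0.6619.
%OS = 100·exp(−πζ/√(1−ζ²)) = 100·exp(−π·0.6619/√0.5619) = 6.24%.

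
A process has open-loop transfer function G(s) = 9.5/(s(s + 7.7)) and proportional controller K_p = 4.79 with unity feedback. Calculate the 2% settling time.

The closed-loop denominator s² + 7.7s + 45.51 gives ω_n = √45.51 = 6.746 and ζ = 7.7/(2ω_n) = 0.5707.
2% settling time T_s ≈ 4/(ζω_n) = 4/3.85 = 1.04 s.

T_s ≈ 1.04 s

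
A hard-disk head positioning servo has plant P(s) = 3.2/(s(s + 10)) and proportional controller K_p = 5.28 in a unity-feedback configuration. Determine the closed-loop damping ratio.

1 + K_p·P(s) = 0 gives s² + 10s + 16.9 = 0.
So ω_n² = 16.9 ⇒ ω_n = 4.11 rad/s, and ζ = 10/(2ω_n) = 1.22.

ζ = 1.22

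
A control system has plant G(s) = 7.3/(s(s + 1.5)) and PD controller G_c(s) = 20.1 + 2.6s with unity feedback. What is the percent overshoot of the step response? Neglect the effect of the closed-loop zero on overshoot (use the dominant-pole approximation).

0.693%

Forward path: (20.1 + 2.6s)·7.3/(s(s+1.5)). The closed-loop characteristic equation is s² + (1.5 + 7.3·2.6)s + 7.3·20.1 = 0.
That is s² + 20.48s + 146.7 = 0, so ω_n = 12.11 rad/s and ζ = 20.48/(2·12.11) = 0.8454.
%OS = 100·exp(−πζ/√(1−ζ²)) = 0.693%.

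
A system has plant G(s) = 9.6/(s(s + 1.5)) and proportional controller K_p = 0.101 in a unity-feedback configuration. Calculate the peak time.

The closed-loop denominator s² + 1.5s + 0.9696 gives ω_n = √0.9696 = 0.9847 and ζ = 1.5/(2ω_n) = 0.7617.
Damped frequency ω_d = ω_n√(1−ζ²) = 0.638 rad/s, so peak time T_p = π/ω_d = 4.92 s.

T_p = 4.92 s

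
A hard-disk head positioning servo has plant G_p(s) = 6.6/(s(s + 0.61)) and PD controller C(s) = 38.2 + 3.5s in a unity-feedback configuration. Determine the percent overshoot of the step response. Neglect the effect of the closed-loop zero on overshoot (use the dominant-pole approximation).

2.94%

Forward path: (38.2 + 3.5s)·6.6/(s(s+0.61)). The closed-loop characteristic equation is s² + (0.61 + 6.6·3.5)s + 6.6·38.2 = 0.
That is s² + 23.71s + 252.1 = 0, so ω_n = 15.88 rad/s and ζ = 23.71/(2·15.88) = 0.7466.
%OS = 100·exp(−πζ/√(1−ζ²)) = 2.94%.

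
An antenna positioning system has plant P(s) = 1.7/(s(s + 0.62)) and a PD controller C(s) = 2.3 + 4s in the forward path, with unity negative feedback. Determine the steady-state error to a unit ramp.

0.159

The loop has one pole at the origin (type 1). Velocity error constant K_v = lim_{s→0} s·C(s)P(s) = 2.3·1.7/0.62 = 6.306.
Steady-state error to a unit ramp: e_ss = 1/K_v = 0.159.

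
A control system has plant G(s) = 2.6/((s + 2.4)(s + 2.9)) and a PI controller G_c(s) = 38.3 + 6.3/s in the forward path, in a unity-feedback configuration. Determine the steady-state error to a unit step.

The open loop G_c(s)G(s) has a pole at the origin (type 1), so the static position error constant is infinite and e_ss = 1/(1+∞) = 0.

0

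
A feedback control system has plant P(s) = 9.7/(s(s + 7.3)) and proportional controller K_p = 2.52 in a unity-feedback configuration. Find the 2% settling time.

From 1 + K_pP(s) = 0: s² + 7.3s + 24.44 = 0 ⇒ ω_n = 4.944, ζ = 0.7383.
2% settling time T_s ≈ 4/(ζω_n) = 4/3.65 = 1.1 s.

T_s ≈ 1.1 s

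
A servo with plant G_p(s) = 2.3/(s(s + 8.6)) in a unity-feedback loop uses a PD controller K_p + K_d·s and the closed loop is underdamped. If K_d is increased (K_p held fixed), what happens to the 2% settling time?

Characteristic equation s² + (8.6 + 2.3K_d)s + 2.3K_p = 0: raising K_d increases ζω_n = (8.6+2.3K_d)/2 while the loop stays underdamped, so T_s ≈ 4/(ζω_n) decreases.

decrease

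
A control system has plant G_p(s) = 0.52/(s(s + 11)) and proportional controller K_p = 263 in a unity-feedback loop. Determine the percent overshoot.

18.7%

The closed-loop denominator s² + 11s + 136.8 gives ω_n = √136.8 = 11.69 and ζ = 11/(2ω_n) = 0.4703.
%OS = 100·exp(−πζ/√(1−ζ²)) = 100·exp(−π·0.4703/√0.7788) = 18.7%.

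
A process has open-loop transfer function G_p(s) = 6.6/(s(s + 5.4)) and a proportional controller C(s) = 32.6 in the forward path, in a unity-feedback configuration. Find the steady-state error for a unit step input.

0

The open loop C(s)G_p(s) has a pole at the origin (type 1), so the static position error constant is infinite and e_ss = 1/(1+∞) = 0.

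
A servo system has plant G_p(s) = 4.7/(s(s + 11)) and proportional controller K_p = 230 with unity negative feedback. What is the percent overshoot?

The closed-loop denominator s² + 11s + 1081 gives ω_n = √1081 = 32.88 and ζ = 11/(2ω_n) = 0.1673.
%OS = 100·exp(−πζ/√(1−ζ²)) = 100·exp(−π·0.1673/√0.972) = 58.7%.

58.7%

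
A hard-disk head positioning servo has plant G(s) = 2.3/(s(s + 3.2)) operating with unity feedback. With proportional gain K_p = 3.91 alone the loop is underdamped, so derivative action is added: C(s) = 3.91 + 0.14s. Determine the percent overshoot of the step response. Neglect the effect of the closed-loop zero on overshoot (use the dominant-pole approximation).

10.2%

Forward path: (3.91 + 0.14s)·2.3/(s(s+3.2)). The closed-loop characteristic equation is s² + (3.2 + 2.3·0.14)s + 2.3·3.91 = 0.
That is s² + 3.522s + 8.993 = 0, so ω_n = 2.999 rad/s and ζ = 3.522/(2·2.999) = 0.5872.
%OS = 100·exp(−πζ/√(1−ζ²)) = 10.2%.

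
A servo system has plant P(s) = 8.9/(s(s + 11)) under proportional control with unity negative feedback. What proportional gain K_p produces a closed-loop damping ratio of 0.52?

Closed-loop characteristic equation: s² + 11s + K_p·8.9 = 0.
So ω_n = √(8.9K_p) and 2ζω_n = 11, giving ζ = 11/(2√(8.9K_p)).
Setting ζ = 0.52: √(8.9K_p) = 11/(2·0.52) = 10.58, so K_p = 111.9/8.9 = 12.6.

K_p = 12.6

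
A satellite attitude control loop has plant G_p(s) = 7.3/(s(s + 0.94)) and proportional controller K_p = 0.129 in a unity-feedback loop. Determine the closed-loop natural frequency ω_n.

1 + K_p·G_p(s) = 0 gives s² + 0.94s + 0.9417 = 0.
Matching s² + 2ζω_n s + ω_n²: ω_n = √0.9417 = 0.9704 rad/s and 2ζω_n = 0.94, so ζ = 0.94/(2·0.9704) = 0.484.

ω_n = 0.97 rad/s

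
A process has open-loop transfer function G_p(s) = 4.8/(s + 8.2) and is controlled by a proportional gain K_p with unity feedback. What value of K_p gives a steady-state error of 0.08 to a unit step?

The loop is type 0, so e_ss(step) = 1/(1 + K_pos) with K_pos = K_p·G_p(0).
G_p(0) = 0.5854. Require 1/(1 + K_p·0.5854) = 0.08, so 1 + 0.5854·K_p = 12.5.
K_p = (12.5 − 1)/0.5854 = 19.6.

K_p = 19.6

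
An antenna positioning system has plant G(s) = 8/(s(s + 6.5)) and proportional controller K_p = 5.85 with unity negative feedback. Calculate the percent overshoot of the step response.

18.3%

The closed-loop denominator s² + 6.5s + 46.8 gives ω_n = √46.8 = 6.841 and ζ = 6.5/(2ω_n) = 0.4751.
%OS = 100·exp(−πζ/√(1−ζ²)) = 100·exp(−π·0.4751/√0.7743) = 18.3%.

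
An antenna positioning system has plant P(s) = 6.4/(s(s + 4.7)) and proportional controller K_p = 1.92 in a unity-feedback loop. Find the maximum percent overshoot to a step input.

5.85%

The closed-loop denominator s² + 4.7s + 12.29 gives ω_n = √12.29 = 3.505 and ζ = 4.7/(2ω_n) = 0.6704.
%OS = 100·exp(−πζ/√(1−ζ²)) = 100·exp(−π·0.6704/√0.5506) = 5.85%.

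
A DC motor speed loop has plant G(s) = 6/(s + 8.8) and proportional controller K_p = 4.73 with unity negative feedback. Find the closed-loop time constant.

Closed-loop transfer function: T(s) = K_p·G(s)/(1 + K_p·G(s)) = 28.38/(s + 8.8 + 28.38) = 28.38/(s + 37.18).
Time constant τ = 1/37.18 = 0.0269 s.

τ = 0.0269 s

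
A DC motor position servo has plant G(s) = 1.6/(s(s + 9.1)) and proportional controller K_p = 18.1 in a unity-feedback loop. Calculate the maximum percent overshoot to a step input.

0.691%

Closed-loop characteristic equation: s² + 9.1s + 28.96 = 0, so ω_n = 5.381 rad/s and ζ = 9.1/(2·5.381) = 0.8455.
%OS = 100·exp(−πζ/√(1−ζ²)) = 100·exp(−π·0.8455/√0.2851) = 0.691%.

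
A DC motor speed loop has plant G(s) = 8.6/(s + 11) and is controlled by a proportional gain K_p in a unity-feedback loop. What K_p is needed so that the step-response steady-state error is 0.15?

K_p = 7.25

Steady-state error for a unit step on this type-0 loop is 1/(1 + K_p·G(0)).
G(0) = 0.7818. Require 1/(1 + K_p·0.7818) = 0.15, so 1 + 0.7818·K_p = 6.667.
K_p = (6.667 − 1)/0.7818 = 7.25.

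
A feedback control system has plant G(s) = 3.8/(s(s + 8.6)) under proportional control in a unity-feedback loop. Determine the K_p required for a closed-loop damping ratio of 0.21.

Closed-loop characteristic equation: s² + 8.6s + K_p·3.8 = 0.
So ω_n = √(3.8K_p) and 2ζω_n = 8.6, giving ζ = 8.6/(2√(3.8K_p)).
Setting ζ = 0.21: √(3.8K_p) = 8.6/(2·0.21) = 20.48, so K_p = 419.3/3.8 = 110.

K_p = 110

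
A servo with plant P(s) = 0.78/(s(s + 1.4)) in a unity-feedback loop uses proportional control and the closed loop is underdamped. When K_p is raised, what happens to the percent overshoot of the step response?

Characteristic equation s² + 1.4s + K_p·0.78 = 0: raising K_p raises ω_n while 2ζω_n = 1.4 is fixed, so ζ falls and overshoot grows.

increase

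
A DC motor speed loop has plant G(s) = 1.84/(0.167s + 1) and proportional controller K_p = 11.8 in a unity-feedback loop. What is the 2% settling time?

Closed loop: T(s) = K_p·G/(1+K_p·G) = 21.71/(0.167s + 1 + 21.71), with pole at s = −(1 + 21.71)/0.167 = −136.
τ = 1/136 = 0.007353 s, so 2% settling time ≈ 4τ = 0.0294 s.

T_s ≈ 0.0294 s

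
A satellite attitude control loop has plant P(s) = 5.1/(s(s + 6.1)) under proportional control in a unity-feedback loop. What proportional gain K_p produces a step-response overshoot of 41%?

From %OS = 100·exp(−πζ/√(1−ζ²)) = 41%, ζ = −ln(0.41)/√(π²+ln²(0.41)) = 0.273.
Characteristic equation s² + 6.1s + 5.1K_p = 0 gives ζ = 6.1/(2√(5.1K_p)).
Setting ζ = 0.273: √(5.1K_p) = 6.1/(2·0.273) = 11.17, so K_p = 124.8/5.1 = 24.5.

K_p = 24.5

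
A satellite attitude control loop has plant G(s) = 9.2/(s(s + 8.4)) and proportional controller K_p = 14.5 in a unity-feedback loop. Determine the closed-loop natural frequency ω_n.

ω_n = 11.5 rad/s

1 + K_p·G(s) = 0 gives s² + 8.4s + 133.4 = 0.
Matching s² + 2ζω_n s + ω_n²: ω_n = √133.4 = 11.55 rad/s and 2ζω_n = 8.4, so ζ = 8.4/(2·11.55) = 0.364.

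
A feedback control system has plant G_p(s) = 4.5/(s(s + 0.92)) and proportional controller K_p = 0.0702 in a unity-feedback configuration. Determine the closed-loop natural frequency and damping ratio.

With unity feedback the closed-loop characteristic equation is s² + 0.92s + 0.0702·4.5 = s² + 0.92s + 0.3159 = 0.
So ω_n² = 0.3159 ⇒ ω_n = 0.562 rad/s, and ζ = 0.92/(2ω_n) = 0.818.

ω_n = 0.562 rad/s, ζ = 0.818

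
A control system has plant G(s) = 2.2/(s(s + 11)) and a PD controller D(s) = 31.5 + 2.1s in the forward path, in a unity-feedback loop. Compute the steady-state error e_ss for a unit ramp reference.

The loop has one pole at the origin (type 1). Velocity error constant K_v = lim_{s→0} s·D(s)G(s) = 31.5·2.2/11 = 6.3.
Steady-state error to a unit ramp: e_ss = 1/K_v = 0.159.

0.159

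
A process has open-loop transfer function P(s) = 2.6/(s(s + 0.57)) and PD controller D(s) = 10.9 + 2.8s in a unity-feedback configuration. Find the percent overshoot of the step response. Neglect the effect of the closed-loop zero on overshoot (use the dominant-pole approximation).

Forward path: (10.9 + 2.8s)·2.6/(s(s+0.57)). The closed-loop characteristic equation is s² + (0.57 + 2.6·2.8)s + 2.6·10.9 = 0.
That is s² + 7.85s + 28.34 = 0, so ω_n = 5.324 rad/s and ζ = 7.85/(2·5.324) = 0.7373.
%OS = 100·exp(−πζ/√(1−ζ²)) = 3.24%.

3.24%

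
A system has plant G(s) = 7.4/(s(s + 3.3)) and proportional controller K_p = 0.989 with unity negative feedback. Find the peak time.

T_p = 1.47 s

Closed-loop characteristic equation: s² + 3.3s + 7.319 = 0, so ω_n = 2.705 rad/s and ζ = 3.3/(2·2.705) = 0.6099.
Damped frequency ω_d = ω_n√(1−ζ²) = 2.144 rad/s, so peak time T_p = π/ω_d = 1.47 s.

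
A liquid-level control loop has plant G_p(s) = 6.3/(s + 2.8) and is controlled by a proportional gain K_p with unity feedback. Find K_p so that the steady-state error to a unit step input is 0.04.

The loop is type 0, so e_ss(step) = 1/(1 + K_pos) with K_pos = K_p·G_p(0).
G_p(0) = 2.25. Require 1/(1 + K_p·2.25) = 0.04, so 1 + 2.25·K_p = 25.
K_p = (25 − 1)/2.25 = 10.7.

K_p = 10.7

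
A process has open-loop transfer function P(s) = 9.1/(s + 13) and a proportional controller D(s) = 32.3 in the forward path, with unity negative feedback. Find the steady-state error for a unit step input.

0.0424

The loop is type 0. Static position error constant K_pos = D(0)·P(0) = 32.3·0.7 = 22.61.
Steady-state error to a unit step: e_ss = 1/(1+K_pos) = 1/23.61 = 0.0424.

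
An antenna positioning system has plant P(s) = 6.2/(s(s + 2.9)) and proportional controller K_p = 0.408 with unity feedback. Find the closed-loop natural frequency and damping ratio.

ω_n = 1.59 rad/s, ζ = 0.912

The closed-loop denominator is s(s+2.9) + 0.408·6.2 = s² + 2.9s + 2.53.
So ω_n² = 2.53 ⇒ ω_n = 1.59 rad/s, and ζ = 2.9/(2ω_n) = 0.912.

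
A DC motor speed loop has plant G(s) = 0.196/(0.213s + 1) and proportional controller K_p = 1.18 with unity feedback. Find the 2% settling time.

Closed loop: T(s) = K_p·G/(1+K_p·G) = 0.2313/(0.213s + 1 + 0.2313), with pole at s = −(1 + 0.2313)/0.213 = −5.781.
τ = 1/5.781 = 0.173 s, so 2% settling time ≈ 4τ = 0.692 s.

T_s ≈ 0.692 s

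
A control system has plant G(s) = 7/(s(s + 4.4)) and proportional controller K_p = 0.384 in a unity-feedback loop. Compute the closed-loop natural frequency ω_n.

The closed-loop denominator is s(s+4.4) + 0.384·7 = s² + 4.4s + 2.688.
Matching s² + 2ζω_n s + ω_n²: ω_n = √2.688 = 1.64 rad/s and 2ζω_n = 4.4, so ζ = 4.4/(2·1.64) = 1.34.

ω_n = 1.64 rad/s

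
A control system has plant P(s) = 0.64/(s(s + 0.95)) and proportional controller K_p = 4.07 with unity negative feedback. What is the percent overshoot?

Closed-loop characteristic equation: s² + 0.95s + 2.605 = 0, so ω_n = 1.614 rad/s and ζ = 0.95/(2·1.614) = 0.2943.
%OS = 100·exp(−πζ/√(1−ζ²)) = 100·exp(−π·0.2943/√0.9134) = 38%.

38%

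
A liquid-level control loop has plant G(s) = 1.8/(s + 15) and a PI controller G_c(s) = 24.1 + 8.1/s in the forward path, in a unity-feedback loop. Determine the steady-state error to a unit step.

The open loop G_c(s)G(s) has a pole at the origin (type 1), so the static position error constant is infinite and e_ss = 1/(1+∞) = 0.

0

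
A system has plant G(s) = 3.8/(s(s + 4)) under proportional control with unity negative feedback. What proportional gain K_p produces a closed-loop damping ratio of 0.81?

K_p = 1.6

Closed-loop characteristic equation: s² + 4s + K_p·3.8 = 0.
So ω_n = √(3.8K_p) and 2ζω_n = 4, giving ζ = 4/(2√(3.8K_p)).
Setting ζ = 0.81: √(3.8K_p) = 4/(2·0.81) = 2.469, so K_p = 6.097/3.8 = 1.6.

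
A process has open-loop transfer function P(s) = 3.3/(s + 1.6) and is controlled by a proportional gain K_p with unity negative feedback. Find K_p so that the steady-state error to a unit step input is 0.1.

K_p = 4.36

The loop is type 0, so e_ss(step) = 1/(1 + K_pos) with K_pos = K_p·P(0).
P(0) = 2.062. Require 1/(1 + K_p·2.062) = 0.1, so 1 + 2.062·K_p = 10.
K_p = (10 − 1)/2.062 = 4.36.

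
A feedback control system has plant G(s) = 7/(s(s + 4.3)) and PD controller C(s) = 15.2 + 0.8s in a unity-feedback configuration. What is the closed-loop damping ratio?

Forward path: (15.2 + 0.8s)·7/(s(s+4.3)). The closed-loop characteristic equation is s² + (4.3 + 7·0.8)s + 7·15.2 = 0.
That is s² + 9.9s + 106.4 = 0, so ω_n = 10.32 rad/s and ζ = 9.9/(2·10.32) = 0.4799.

ζ = 0.48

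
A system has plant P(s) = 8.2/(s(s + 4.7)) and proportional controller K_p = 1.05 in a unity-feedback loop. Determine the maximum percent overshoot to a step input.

1.5%

From 1 + K_pP(s) = 0: s² + 4.7s + 8.61 = 0 ⇒ ω_n = 2.934, ζ = 0.8009.
%OS = 100·exp(−πζ/√(1−ζ²)) = 100·exp(−π·0.8009/√0.3586) = 1.5%.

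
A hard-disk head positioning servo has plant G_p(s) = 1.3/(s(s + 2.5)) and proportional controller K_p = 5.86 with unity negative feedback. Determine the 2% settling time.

The closed-loop denominator s² + 2.5s + 7.618 gives ω_n = √7.618 = 2.76 and ζ = 2.5/(2ω_n) = 0.4529.
2% settling time T_s ≈ 4/(ζω_n) = 4/1.25 = 3.2 s.

T_s ≈ 3.2 s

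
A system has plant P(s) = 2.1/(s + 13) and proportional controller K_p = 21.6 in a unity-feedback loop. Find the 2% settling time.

T_s ≈ 0.0685 s

Closed-loop transfer function: T(s) = K_p·P(s)/(1 + K_p·P(s)) = 45.36/(s + 13 + 45.36) = 45.36/(s + 58.36).
Time constant τ = 1/58.36 = 0.01714 s, so the 2% settling time is about 4τ = 0.0685 s.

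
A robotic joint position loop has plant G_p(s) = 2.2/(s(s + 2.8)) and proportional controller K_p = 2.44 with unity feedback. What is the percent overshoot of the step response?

From 1 + K_pG_p(s) = 0: s² + 2.8s + 5.368 = 0 ⇒ ω_n = 2.317, ζ = 0.6043.
%OS = 100·exp(−πζ/√(1−ζ²)) = 100·exp(−π·0.6043/√0.6349) = 9.23%.

9.23%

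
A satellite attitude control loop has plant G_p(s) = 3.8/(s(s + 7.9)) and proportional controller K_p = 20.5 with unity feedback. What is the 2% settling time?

Closed-loop characteristic equation: s² + 7.9s + 77.9 = 0, so ω_n = 8.826 rad/s and ζ = 7.9/(2·8.826) = 0.4475.
2% settling time T_s ≈ 4/(ζω_n) = 4/3.95 = 1.01 s.

T_s ≈ 1.01 s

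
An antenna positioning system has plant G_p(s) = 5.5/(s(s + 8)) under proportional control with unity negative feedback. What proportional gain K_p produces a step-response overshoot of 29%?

From %OS = 100·exp(−πζ/√(1−ζ²)) = 29%, ζ = −ln(0.29)/√(π²+ln²(0.29)) = 0.3666.
Characteristic equation s² + 8s + 5.5K_p = 0 gives ζ = 8/(2√(5.5K_p)).
Setting ζ = 0.3666: √(5.5K_p) = 8/(2·0.3666) = 10.91, so K_p = 119.1/5.5 = 21.6.

K_p = 21.6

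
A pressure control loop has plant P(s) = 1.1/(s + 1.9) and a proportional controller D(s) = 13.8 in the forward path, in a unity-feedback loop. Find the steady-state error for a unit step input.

The loop is type 0. Static position error constant K_pos = D(0)·P(0) = 13.8·0.5789 = 7.989.
Steady-state error to a unit step: e_ss = 1/(1+K_pos) = 1/8.989 = 0.111.

0.111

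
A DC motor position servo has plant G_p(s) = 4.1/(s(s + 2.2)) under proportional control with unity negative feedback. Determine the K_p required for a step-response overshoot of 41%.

K_p = 3.96

From %OS = 100·exp(−πζ/√(1−ζ²)) = 41%, ζ = −ln(0.41)/√(π²+ln²(0.41)) = 0.273.
Characteristic equation s² + 2.2s + 4.1K_p = 0 gives ζ = 2.2/(2√(4.1K_p)).
Setting ζ = 0.273: √(4.1K_p) = 2.2/(2·0.273) = 4.029, so K_p = 16.23/4.1 = 3.96.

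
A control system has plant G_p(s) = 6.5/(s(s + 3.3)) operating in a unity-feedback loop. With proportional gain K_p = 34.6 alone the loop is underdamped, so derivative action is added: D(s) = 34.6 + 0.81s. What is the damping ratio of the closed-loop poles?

Forward path: (34.6 + 0.81s)·6.5/(s(s+3.3)). The closed-loop characteristic equation is s² + (3.3 + 6.5·0.81)s + 6.5·34.6 = 0.
That is s² + 8.565s + 224.9 = 0, so ω_n = 15 rad/s and ζ = 8.565/(2·15) = 0.2856.

ζ = 0.286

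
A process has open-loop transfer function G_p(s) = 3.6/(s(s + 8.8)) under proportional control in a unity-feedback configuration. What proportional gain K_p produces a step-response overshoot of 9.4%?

From %OS = 100·exp(−πζ/√(1−ζ²)) = 9.4%, ζ = −ln(0.094)/√(π²+ln²(0.094)) = 0.6013.
Characteristic equation s² + 8.8s + 3.6K_p = 0 gives ζ = 8.8/(2√(3.6K_p)).
Setting ζ = 0.6013: √(3.6K_p) = 8.8/(2·0.6013) = 7.317, so K_p = 53.54/3.6 = 14.9.

K_p = 14.9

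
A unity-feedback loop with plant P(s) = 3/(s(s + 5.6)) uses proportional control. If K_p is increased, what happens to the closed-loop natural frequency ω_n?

ω_n = √(3·K_p), which grows with K_p.

increase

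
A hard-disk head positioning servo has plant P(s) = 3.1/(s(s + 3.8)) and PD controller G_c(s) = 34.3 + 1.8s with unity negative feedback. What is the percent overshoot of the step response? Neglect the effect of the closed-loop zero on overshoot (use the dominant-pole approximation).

Forward path: (34.3 + 1.8s)·3.1/(s(s+3.8)). The closed-loop characteristic equation is s² + (3.8 + 3.1·1.8)s + 3.1·34.3 = 0.
That is s² + 9.38s + 106.3 = 0, so ω_n = 10.31 rad/s and ζ = 9.38/(2·10.31) = 0.4548.
%OS = 100·exp(−πζ/√(1−ζ²)) = 20.1%.

20.1%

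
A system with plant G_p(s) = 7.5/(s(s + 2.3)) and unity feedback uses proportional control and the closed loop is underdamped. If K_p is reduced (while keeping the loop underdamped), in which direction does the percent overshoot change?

ζ = 2.3/(2√(7.5K_p)) rises as K_p falls; higher damping means less overshoot.

decrease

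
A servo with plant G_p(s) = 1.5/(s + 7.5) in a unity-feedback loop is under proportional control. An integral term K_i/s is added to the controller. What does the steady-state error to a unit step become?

The integrator makes K_pos = lim_{s→0} C(s)G(s) infinite, so e_ss = 1/(1+K_pos) = 0.

0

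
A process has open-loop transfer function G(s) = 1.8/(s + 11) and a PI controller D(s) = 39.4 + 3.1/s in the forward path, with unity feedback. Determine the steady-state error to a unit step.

The open loop D(s)G(s) has a pole at the origin (type 1), so the static position error constant is infinite and e_ss = 1/(1+∞) = 0.

0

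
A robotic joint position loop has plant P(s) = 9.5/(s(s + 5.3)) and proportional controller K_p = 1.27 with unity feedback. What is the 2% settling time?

Closed-loop characteristic equation: s² + 5.3s + 12.06 = 0, so ω_n = 3.473 rad/s and ζ = 5.3/(2·3.473) = 0.7629.
2% settling time T_s ≈ 4/(ζω_n) = 4/2.65 = 1.51 s.

T_s ≈ 1.51 s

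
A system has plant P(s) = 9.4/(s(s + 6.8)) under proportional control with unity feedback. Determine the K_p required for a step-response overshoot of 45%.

K_p = 20.3

From %OS = 100·exp(−πζ/√(1−ζ²)) = 45%, ζ = −ln(0.45)/√(π²+ln²(0.45)) = 0.2463.
Characteristic equation s² + 6.8s + 9.4K_p = 0 gives ζ = 6.8/(2√(9.4K_p)).
Setting ζ = 0.2463: √(9.4K_p) = 6.8/(2·0.2463) = 13.8, so K_p = 190.5/9.4 = 20.3.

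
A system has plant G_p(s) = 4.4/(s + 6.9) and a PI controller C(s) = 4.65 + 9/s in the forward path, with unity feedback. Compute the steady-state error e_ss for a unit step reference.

The open loop C(s)G_p(s) has a pole at the origin (type 1), so the static position error constant is infinite and e_ss = 1/(1+∞) = 0.

0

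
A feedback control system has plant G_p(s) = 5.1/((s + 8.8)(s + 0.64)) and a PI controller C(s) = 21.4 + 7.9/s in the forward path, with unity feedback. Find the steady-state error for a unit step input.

The open loop C(s)G_p(s) has a pole at the origin (type 1), so the static position error constant is infinite and e_ss = 1/(1+∞) = 0.

0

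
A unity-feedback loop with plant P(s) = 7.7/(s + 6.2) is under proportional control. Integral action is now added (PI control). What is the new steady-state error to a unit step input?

0

Adding integral action puts a pole at s = 0 in the forward path, raising the system type to 1; a type-1 loop has zero steady-state error to a step.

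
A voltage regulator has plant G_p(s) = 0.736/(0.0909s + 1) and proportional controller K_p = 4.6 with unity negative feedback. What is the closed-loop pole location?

s = -48.25

Closed loop: T(s) = K_p·G_p/(1+K_p·G_p) = 3.386/(0.0909s + 1 + 3.386), with pole at s = −(1 + 3.386)/0.0909 = −48.25.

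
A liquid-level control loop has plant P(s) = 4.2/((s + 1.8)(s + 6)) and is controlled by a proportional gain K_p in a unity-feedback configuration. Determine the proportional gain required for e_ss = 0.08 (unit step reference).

The loop is type 0, so e_ss(step) = 1/(1 + K_pos) with K_pos = K_p·P(0).
P(0) = 0.3889. Require 1/(1 + K_p·0.3889) = 0.08, so 1 + 0.3889·K_p = 12.5.
K_p = (12.5 − 1)/0.3889 = 29.6.

K_p = 29.6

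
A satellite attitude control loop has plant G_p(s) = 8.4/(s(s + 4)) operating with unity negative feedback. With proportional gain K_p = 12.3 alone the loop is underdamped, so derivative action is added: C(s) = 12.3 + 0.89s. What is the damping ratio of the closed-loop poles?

ζ = 0.565

Forward path: (12.3 + 0.89s)·8.4/(s(s+4)). The closed-loop characteristic equation is s² + (4 + 8.4·0.89)s + 8.4·12.3 = 0.
That is s² + 11.48s + 103.3 = 0, so ω_n = 10.16 rad/s and ζ = 11.48/(2·10.16) = 0.5645.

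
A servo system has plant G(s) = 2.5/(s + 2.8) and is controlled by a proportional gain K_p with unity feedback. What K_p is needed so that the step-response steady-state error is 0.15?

K_p = 6.35

The loop is type 0, so e_ss(step) = 1/(1 + K_pos) with K_pos = K_p·G(0).
G(0) = 0.8929. Require 1/(1 + K_p·0.8929) = 0.15, so 1 + 0.8929·K_p = 6.667.
K_p = (6.667 − 1)/0.8929 = 6.35.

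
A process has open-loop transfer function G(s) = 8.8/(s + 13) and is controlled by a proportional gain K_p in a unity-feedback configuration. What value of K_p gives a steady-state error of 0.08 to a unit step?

For a type-0 loop with proportional control, e_ss = 1/(1 + K_p·G(0)).
G(0) = 0.6769. Require 1/(1 + K_p·0.6769) = 0.08, so 1 + 0.6769·K_p = 12.5.
K_p = (12.5 − 1)/0.6769 = 17.

K_p = 17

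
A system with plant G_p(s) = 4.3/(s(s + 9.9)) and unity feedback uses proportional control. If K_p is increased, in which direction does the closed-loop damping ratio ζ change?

ζ = 9.9/(2√(4.3K_p)); increasing K_p raises the denominator, so ζ falls.

decrease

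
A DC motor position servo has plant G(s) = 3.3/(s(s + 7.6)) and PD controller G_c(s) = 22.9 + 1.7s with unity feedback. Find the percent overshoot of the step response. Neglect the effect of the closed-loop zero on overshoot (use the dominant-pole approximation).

2.54%

Forward path: (22.9 + 1.7s)·3.3/(s(s+7.6)). The closed-loop characteristic equation is s² + (7.6 + 3.3·1.7)s + 3.3·22.9 = 0.
That is s² + 13.21s + 75.57 = 0, so ω_n = 8.693 rad/s and ζ = 13.21/(2·8.693) = 0.7598.
%OS = 100·exp(−πζ/√(1−ζ²)) = 2.54%.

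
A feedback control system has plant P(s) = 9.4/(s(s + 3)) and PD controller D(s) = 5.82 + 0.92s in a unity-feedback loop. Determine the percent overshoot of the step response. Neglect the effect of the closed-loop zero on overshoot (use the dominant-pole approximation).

1.81%

Forward path: (5.82 + 0.92s)·9.4/(s(s+3)). The closed-loop characteristic equation is s² + (3 + 9.4·0.92)s + 9.4·5.82 = 0.
That is s² + 11.65s + 54.71 = 0, so ω_n = 7.396 rad/s and ζ = 11.65/(2·7.396) = 0.7874.
%OS = 100·exp(−πζ/√(1−ζ²)) = 1.81%.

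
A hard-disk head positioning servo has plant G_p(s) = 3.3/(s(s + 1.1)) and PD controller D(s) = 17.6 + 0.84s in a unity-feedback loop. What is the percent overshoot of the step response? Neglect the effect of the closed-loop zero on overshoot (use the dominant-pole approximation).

43.8%

Forward path: (17.6 + 0.84s)·3.3/(s(s+1.1)). The closed-loop characteristic equation is s² + (1.1 + 3.3·0.84)s + 3.3·17.6 = 0.
That is s² + 3.872s + 58.08 = 0, so ω_n = 7.621 rad/s and ζ = 3.872/(2·7.621) = 0.254.
%OS = 100·exp(−πζ/√(1−ζ²)) = 43.8%.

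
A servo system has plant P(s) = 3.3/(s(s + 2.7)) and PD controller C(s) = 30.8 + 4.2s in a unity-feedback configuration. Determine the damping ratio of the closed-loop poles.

Forward path: (30.8 + 4.2s)·3.3/(s(s+2.7)). The closed-loop characteristic equation is s² + (2.7 + 3.3·4.2)s + 3.3·30.8 = 0.
That is s² + 16.56s + 101.6 = 0, so ω_n = 10.08 rad/s and ζ = 16.56/(2·10.08) = 0.8213.

ζ = 0.821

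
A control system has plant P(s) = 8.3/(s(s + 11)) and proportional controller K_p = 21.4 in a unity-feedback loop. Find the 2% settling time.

The closed-loop denominator s² + 11s + 177.6 gives ω_n = √177.6 = 13.33 and ζ = 11/(2ω_n) = 0.4127.
2% settling time T_s ≈ 4/(ζω_n) = 4/5.5 = 0.727 s.

T_s ≈ 0.727 s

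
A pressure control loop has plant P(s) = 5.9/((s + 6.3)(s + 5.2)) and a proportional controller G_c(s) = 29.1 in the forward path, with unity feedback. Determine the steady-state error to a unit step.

0.16

The loop is type 0. Static position error constant K_pos = G_c(0)·P(0) = 29.1·0.1801 = 5.241.
Steady-state error to a unit step: e_ss = 1/(1+K_pos) = 1/6.241 = 0.16.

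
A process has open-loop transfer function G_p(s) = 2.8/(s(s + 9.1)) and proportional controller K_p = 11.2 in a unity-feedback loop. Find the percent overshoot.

From 1 + K_pG_p(s) = 0: s² + 9.1s + 31.36 = 0 ⇒ ω_n = 5.6, ζ = 0.8125.
%OS = 100·exp(−πζ/√(1−ζ²)) = 100·exp(−π·0.8125/√0.3398) = 1.25%.

1.25%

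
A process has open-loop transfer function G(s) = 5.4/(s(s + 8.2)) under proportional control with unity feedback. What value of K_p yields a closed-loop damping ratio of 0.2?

Closed-loop characteristic equation: s² + 8.2s + K_p·5.4 = 0.
So ω_n = √(5.4K_p) and 2ζω_n = 8.2, giving ζ = 8.2/(2√(5.4K_p)).
Setting ζ = 0.2: √(5.4K_p) = 8.2/(2·0.2) = 20.5, so K_p = 420.2/5.4 = 77.8.

K_p = 77.8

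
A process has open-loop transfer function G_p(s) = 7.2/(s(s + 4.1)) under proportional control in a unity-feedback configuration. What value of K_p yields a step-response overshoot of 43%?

From %OS = 100·exp(−πζ/√(1−ζ²)) = 43%, ζ = −ln(0.43)/√(π²+ln²(0.43)) = 0.2594.
Characteristic equation s² + 4.1s + 7.2K_p = 0 gives ζ = 4.1/(2√(7.2K_p)).
Setting ζ = 0.2594: √(7.2K_p) = 4.1/(2·0.2594) = 7.901, so K_p = 62.43/7.2 = 8.67.

K_p = 8.67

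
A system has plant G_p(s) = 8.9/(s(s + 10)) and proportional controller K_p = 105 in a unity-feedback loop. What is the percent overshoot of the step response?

59.4%

Closed-loop characteristic equation: s² + 10s + 934.5 = 0, so ω_n = 30.57 rad/s and ζ = 10/(2·30.57) = 0.1636.
%OS = 100·exp(−πζ/√(1−ζ²)) = 100·exp(−π·0.1636/√0.9732) = 59.4%.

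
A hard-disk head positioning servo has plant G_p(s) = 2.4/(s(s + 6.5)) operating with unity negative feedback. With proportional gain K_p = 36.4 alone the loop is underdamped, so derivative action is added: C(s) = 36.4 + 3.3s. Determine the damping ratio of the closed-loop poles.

Forward path: (36.4 + 3.3s)·2.4/(s(s+6.5)). The closed-loop characteristic equation is s² + (6.5 + 2.4·3.3)s + 2.4·36.4 = 0.
That is s² + 14.42s + 87.36 = 0, so ω_n = 9.347 rad/s and ζ = 14.42/(2·9.347) = 0.7714.

ζ = 0.771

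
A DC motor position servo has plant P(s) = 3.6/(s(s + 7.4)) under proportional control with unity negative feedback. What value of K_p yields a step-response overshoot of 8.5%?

K_p = 9.98

From %OS = 100·exp(−πζ/√(1−ζ²)) = 8.5%, ζ = −ln(0.085)/√(π²+ln²(0.085)) = 0.6173.
Characteristic equation s² + 7.4s + 3.6K_p = 0 gives ζ = 7.4/(2√(3.6K_p)).
Setting ζ = 0.6173: √(3.6K_p) = 7.4/(2·0.6173) = 5.994, so K_p = 35.92/3.6 = 9.98.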